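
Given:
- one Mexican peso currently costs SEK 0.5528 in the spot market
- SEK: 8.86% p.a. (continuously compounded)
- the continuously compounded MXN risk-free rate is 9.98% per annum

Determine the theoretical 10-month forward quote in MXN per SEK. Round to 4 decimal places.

1.8259

T = 10/12 years.
SEK growth factor: e^(0.0886×10/12) = 1.0766274.
MXN growth factor: e^(0.0998×10/12) = 1.0867229.
So F = 0.5528 × 1.0766274 / 1.0867229 = 0.5476646 (SEK/MXN).
Invert for MXN per SEK: 1 / 0.5476646 = 1.8259.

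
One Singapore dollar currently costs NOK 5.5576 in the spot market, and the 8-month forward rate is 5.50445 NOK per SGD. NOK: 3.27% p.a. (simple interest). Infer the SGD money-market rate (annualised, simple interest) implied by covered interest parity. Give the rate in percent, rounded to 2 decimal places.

T = 8/12 years.
By CIP, F/S equals the NOK-to-SGD growth ratio: 5.50445/5.5576 = 0.9904365.
The NOK side grows by 1 + 0.0327×8/12 = 1.021800.
So the SGD growth factor = 1.0316663.
r = (1.0316663 − 1)/(8/12) = 0.047499 → 4.75%.

4.75%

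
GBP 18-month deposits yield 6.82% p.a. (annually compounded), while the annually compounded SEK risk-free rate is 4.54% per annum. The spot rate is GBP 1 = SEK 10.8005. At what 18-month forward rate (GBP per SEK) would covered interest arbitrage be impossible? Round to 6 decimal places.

T = 18/12 years.
SEK accumulates by (1 + 0.0454)^(18/12) = 1.0688672.
GBP growth factor: (1 + 0.0682)^(18/12) = 1.1040249.
Forward (SEK per GBP) = 10.8005 × 1.0688672 / 1.1040249 = 10.45656.
Quoted the other way: 1/10.45656 = 0.095634 GBP per SEK.

0.095634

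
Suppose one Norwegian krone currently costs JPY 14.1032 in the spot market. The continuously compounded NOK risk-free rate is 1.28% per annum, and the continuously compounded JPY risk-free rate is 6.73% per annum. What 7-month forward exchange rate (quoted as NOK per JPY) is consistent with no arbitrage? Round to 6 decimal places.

T = 7/12 years.
JPY growth factor: e^(0.0673×7/12) = 1.0400391.
NOK growth factor: e^(0.0128×7/12) = 1.0074946.
Forward (JPY per NOK) = 14.1032 × 1.0400391 / 1.0074946 = 14.55877.
Invert for NOK per JPY: 1 / 14.55877 = 0.068687.

0.068687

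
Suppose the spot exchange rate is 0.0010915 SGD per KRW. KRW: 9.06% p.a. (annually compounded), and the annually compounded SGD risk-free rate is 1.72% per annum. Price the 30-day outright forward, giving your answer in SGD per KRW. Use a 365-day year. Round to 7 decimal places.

0.0010853

T = 30/365 years.
Growth of 1 SGD over T: (1 + 0.0172)^(30/365) = 1.0014027.
KRW growth factor: (1 + 0.0906)^(30/365) = 1.0071538.
So F = 0.0010915 × 1.0014027 / 1.0071538 = 0.001085267 (SGD/KRW).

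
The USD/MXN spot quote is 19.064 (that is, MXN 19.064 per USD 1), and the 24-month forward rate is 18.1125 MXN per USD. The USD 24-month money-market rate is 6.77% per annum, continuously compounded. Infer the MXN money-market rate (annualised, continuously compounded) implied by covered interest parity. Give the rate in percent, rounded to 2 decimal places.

4.21%

T = 2 years.
By CIP, F/S equals the MXN-to-USD growth ratio: 18.1125/19.064 = 0.9500892.
The USD side grows by e^(0.0677×2) = 1.1449947.
That pins the MXN growth at 1.0878471.
r = ln(1.0878471)/2 = 0.042100 → 4.21%.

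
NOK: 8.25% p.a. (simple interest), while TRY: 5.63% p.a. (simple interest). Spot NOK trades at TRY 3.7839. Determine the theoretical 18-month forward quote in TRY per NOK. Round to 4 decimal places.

3.6516

T = 18/12 years.
TRY growth factor: 1 + 0.0563×18/12 = 1.084450.
NOK growth factor: 1 + 0.0825×18/12 = 1.123750.
Forward (TRY per NOK) = 3.7839 × 1.084450 / 1.123750 = 3.651569.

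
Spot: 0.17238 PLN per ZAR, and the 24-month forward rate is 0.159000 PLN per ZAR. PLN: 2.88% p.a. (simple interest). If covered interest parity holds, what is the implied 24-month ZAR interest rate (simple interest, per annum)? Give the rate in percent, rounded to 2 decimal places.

T = 2 years.
F/S = 0.159/0.17238 = 0.9223808 = (growth of PLN) / (growth of ZAR).
The PLN side grows by 1 + 0.0288×2 = 1.057600.
Hence g_ZAR = 1.146598.
(1.146598 − 1)/T = 0.073299, i.e. 7.33%.

7.33%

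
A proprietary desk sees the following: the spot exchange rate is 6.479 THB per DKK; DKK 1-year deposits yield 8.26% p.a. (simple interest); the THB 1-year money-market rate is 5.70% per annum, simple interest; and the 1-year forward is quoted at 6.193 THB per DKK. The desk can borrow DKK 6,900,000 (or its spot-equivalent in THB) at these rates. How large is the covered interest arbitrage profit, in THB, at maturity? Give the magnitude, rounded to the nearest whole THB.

THB 991,952

T = 1 year.
Keep in DKK, deliver into the forward: 6,900,000·1.082600·6.193 = THB 46,261,338.42.
Swap to THB now, deposit: 6,900,000·6.479·1.057000 = THB 47,253,290.70.
The quoted forward undervalues DKK, so borrow DKK, convert to THB at spot, deposit the THB at 5.70%, and buy DKK forward at 6.193 to cover the loan.
Arbitrage profit = |46,261,338.42 − 47,253,290.70| = THB 991,952.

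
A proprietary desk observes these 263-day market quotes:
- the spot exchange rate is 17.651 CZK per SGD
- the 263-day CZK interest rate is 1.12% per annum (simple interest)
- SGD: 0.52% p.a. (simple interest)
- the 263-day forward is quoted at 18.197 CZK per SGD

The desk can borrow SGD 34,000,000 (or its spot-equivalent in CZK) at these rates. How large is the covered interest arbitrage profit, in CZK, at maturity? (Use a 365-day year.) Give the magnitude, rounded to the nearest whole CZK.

T = 263/365 years.
Route A — deposit SGD, sell forward: 34,000,000 × 1.00374684932 × 18.197 = CZK 621,016,168.18.
Route B — convert at spot, deposit CZK: 34,000,000 × 17.651 × 1.00807013699 = CZK 604,977,163.59.
The quoted forward overvalues SGD, so borrow CZK, buy SGD at spot, deposit the SGD at 0.52%, and sell the proceeds forward at 18.197.
The gap between the two covered legs is CZK 16,039,005.

CZK 16,039,005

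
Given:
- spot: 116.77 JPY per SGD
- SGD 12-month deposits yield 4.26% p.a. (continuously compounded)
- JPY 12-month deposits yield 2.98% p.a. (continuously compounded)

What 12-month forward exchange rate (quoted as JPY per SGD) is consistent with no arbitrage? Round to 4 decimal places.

T = 1 year.
JPY accumulates by e^(0.0298×1) = 1.030248464.
Growth of 1 SGD over T: e^(0.0426×1) = 1.043520403.
Forward (JPY per SGD) = 116.77 × 1.030248464 / 1.043520403 = 115.284869.

115.2849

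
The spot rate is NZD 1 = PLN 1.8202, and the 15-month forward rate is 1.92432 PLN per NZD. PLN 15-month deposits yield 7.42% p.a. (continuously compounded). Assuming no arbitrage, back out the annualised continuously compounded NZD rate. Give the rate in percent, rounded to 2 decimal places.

T = 15/12 years.
By CIP, F/S equals the PLN-to-NZD growth ratio: 1.92432/1.8202 = 1.0572025.
PLN growth factor: e^(0.0742×15/12) = 1.0971874.
Hence g_NZD = 1.0378214.
Take logs: ln 1.0378214 / (15/12) = 0.029699, so 2.97%.

2.97%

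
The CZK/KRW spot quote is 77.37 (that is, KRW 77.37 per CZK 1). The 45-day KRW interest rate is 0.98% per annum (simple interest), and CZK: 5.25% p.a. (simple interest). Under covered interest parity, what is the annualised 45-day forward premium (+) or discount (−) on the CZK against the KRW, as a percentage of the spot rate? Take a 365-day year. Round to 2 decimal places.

T = 45/365 years.
CIP forward (KRW per CZK) = 77.37 × 1.0012082/1.0064726 = 76.96531.
Annualised premium = (F − S)/S × (1/T) = (76.96531 − 77.37)/77.37 ÷ (45/365) = -4.24%.

-4.24%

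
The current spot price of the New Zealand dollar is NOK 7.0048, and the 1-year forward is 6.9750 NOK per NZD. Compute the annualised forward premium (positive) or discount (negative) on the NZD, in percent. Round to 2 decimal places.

-0.43%

T = 1 year.
(F − S)/S = (6.9750 − 7.0048)/7.0048 = -0.0042542.
Per annum: -0.0042542 / 1 = -0.004254 = -0.43%.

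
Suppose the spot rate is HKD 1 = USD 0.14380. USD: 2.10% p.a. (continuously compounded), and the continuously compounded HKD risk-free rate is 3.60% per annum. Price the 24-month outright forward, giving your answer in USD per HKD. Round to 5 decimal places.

0.13955

T = 2 years.
USD accumulates by e^(0.0210×2) = 1.0428945.
Growth of 1 HKD over T: e^(0.0360×2) = 1.0746553.
So F = 0.1438 × 1.0428945 / 1.0746553 = 0.1395501 (USD/HKD).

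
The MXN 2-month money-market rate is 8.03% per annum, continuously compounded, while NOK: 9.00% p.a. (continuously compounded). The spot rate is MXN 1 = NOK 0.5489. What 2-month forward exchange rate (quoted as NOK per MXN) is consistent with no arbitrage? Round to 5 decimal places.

0.54979

T = 2/12 years.
NOK growth factor: e^(0.0900×2/12) = 1.0151131.
MXN growth factor: e^(0.0803×2/12) = 1.0134733.
Forward (NOK per MXN) = 0.5489 × 1.0151131 / 1.0134733 = 0.5497881.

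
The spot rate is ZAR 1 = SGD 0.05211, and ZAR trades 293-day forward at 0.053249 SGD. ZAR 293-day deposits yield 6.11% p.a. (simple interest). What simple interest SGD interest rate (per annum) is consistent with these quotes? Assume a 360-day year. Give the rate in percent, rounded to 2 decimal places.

8.93%

T = 293/360 years.
CIP gives F = S · g_SGD/g_ZAR, so g_SGD/g_ZAR = 0.053249/0.05211 = 1.0218576.
The ZAR side grows by 1 + 0.0611×293/360 = 1.0497286.
That pins the SGD growth at 1.0726731.
r = (1.0726731 − 1)/(293/360) = 0.089291 → 8.93%.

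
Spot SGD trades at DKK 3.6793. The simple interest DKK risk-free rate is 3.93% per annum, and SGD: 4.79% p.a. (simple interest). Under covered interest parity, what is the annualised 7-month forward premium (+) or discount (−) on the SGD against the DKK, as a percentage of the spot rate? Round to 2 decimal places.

T = 7/12 years.
CIP forward (DKK per SGD) = 3.6793 × 1.022925/1.0279417 = 3.6613438.
(F − S)/S ÷ T = (3.6613438 − 3.6793)/3.6793/(7/12) = -0.008366 → -0.84%.

-0.84%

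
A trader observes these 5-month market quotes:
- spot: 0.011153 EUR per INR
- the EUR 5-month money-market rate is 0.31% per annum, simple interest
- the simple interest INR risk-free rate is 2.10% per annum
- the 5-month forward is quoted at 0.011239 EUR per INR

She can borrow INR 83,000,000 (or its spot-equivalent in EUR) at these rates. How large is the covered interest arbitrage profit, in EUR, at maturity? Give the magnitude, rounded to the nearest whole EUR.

EUR 14,105

T = 5/12 years.
Keep in INR, deliver into the forward: 83,000,000·1.008750·0.011239 = EUR 940,999.32.
Swap to EUR now, deposit: 83,000,000·0.011153·1.00129167 = EUR 926,894.70.
The quoted forward overvalues INR, so borrow EUR, buy INR at spot, deposit the INR at 2.10%, and sell the proceeds forward at 0.011239.
The gap between the two covered legs is EUR 14,105.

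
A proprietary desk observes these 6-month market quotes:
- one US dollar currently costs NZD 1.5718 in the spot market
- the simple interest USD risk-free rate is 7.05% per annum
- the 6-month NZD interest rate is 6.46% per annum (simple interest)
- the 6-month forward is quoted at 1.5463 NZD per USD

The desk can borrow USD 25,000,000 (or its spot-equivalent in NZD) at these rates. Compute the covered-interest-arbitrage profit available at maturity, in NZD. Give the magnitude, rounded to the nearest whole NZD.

NZD 544,052

T = 6/12 years.
Keep in USD, deliver into the forward: 25,000,000·1.035250·1.5463 = NZD 40,020,176.88.
Swap to NZD now, deposit: 25,000,000·1.5718·1.032300 = NZD 40,564,228.50.
The quoted forward undervalues USD, so borrow USD, convert to NZD at spot, deposit the NZD at 6.46%, and buy USD forward at 1.5463 to cover the loan.
Profit = 40,564,228.50 − 40,020,176.88 = NZD 544,052.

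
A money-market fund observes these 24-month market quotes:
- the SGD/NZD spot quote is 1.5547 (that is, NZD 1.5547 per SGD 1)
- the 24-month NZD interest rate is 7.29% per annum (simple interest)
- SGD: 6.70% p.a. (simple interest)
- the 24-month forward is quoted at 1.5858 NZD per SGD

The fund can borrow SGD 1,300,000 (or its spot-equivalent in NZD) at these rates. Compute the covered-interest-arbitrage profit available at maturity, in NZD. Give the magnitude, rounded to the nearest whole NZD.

NZD 21,999

T = 2 years.
Route A — deposit SGD, sell forward: 1,300,000 × 1.134000 × 1.5858 = NZD 2,337,786.36.
Route B — convert at spot, deposit NZD: 1,300,000 × 1.5547 × 1.145800 = NZD 2,315,787.84.
The quoted forward overvalues SGD, so borrow NZD, buy SGD at spot, deposit the SGD at 6.70%, and sell the proceeds forward at 1.5858.
Arbitrage profit = |2,337,786.36 − 2,315,787.84| = NZD 21,999.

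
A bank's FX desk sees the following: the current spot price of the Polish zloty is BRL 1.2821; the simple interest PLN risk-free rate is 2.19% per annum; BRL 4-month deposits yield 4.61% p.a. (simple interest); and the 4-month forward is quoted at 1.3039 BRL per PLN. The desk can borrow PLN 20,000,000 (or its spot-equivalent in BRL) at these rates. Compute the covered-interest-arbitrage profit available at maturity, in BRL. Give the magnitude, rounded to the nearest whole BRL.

BRL 232,337

T = 4/12 years.
Invest the PLN and cover forward: 20,000,000 × 1.007300 × 1.3039 = BRL 26,268,369.40.
Convert at spot and invest in BRL: 20,000,000 × 1.2821 × 1.0153666667 = BRL 26,036,032.07.
The quoted forward overvalues PLN, so borrow BRL, buy PLN at spot, deposit the PLN at 2.19%, and sell the proceeds forward at 1.3039.
The gap between the two covered legs is BRL 232,337.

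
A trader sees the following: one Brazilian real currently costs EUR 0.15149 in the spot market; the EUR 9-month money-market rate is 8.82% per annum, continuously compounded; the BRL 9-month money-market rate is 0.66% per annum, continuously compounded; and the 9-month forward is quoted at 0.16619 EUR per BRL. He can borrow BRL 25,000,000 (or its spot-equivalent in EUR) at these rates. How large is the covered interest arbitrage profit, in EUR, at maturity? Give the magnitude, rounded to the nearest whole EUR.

EUR 129,118

T = 9/12 years.
Route A — deposit BRL, sell forward: 25,000,000 × 1.004962271 × 0.16619 = EUR 4,175,367.00.
Route B — convert at spot, deposit EUR: 25,000,000 × 0.15149 × 1.068386963 = EUR 4,046,248.53.
The quoted forward overvalues BRL, so borrow EUR, buy BRL at spot, deposit the BRL at 0.66%, and sell the proceeds forward at 0.16619.
Arbitrage profit = |4,175,367.00 − 4,046,248.53| = EUR 129,118.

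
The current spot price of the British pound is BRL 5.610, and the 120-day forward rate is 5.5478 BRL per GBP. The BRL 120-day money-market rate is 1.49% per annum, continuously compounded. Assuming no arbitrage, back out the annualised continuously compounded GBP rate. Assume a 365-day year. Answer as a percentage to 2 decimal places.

T = 120/365 years.
F/S = 5.5478/5.61 = 0.9889127 = (growth of BRL) / (growth of GBP).
The BRL side grows by e^(0.0149×120/365) = 1.0049106.
So the GBP growth factor = 1.0161773.
Take logs: ln 1.0161773 / (120/365) = 0.048812, so 4.88%.

4.88%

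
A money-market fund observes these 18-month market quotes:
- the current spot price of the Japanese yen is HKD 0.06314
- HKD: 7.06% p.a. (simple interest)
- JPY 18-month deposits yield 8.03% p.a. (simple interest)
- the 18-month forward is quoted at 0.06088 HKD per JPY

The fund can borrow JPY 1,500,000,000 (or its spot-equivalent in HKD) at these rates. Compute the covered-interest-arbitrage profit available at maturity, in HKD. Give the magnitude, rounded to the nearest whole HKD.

HKD 2,420,295

T = 18/12 years.
Invest the JPY and cover forward: 1,500,000,000 × 1.120450 × 0.06088 = HKD 102,319,494.00.
Convert at spot and invest in HKD: 1,500,000,000 × 0.06314 × 1.105900 = HKD 104,739,789.00.
The quoted forward undervalues JPY, so borrow JPY, convert to HKD at spot, deposit the HKD at 7.06%, and buy JPY forward at 0.06088 to cover the loan.
Arbitrage profit = |102,319,494.00 − 104,739,789.00| = HKD 2,420,295.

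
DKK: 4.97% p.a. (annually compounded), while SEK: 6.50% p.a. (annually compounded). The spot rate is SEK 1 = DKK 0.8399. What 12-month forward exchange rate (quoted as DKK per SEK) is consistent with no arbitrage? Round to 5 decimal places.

0.82783

T = 1 year.
DKK growth factor: (1 + 0.0497)^1 = 1.049700.
SEK accumulates by (1 + 0.0650)^1 = 1.065000.
CIP: F = S · (grow DKK)/(grow SEK) = 0.8399 × 1.049700/1.065000 = 0.8278338 DKK per SEK.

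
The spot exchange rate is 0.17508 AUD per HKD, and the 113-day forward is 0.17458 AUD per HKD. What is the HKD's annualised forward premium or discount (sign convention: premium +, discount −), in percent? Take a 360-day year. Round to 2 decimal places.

T = 113/360 years.
HKD trades forward at -0.28558% vs spot over the period.
Annualise by dividing by T: -0.0028558 / (113/360) = -0.009098 → -0.91%.

-0.91%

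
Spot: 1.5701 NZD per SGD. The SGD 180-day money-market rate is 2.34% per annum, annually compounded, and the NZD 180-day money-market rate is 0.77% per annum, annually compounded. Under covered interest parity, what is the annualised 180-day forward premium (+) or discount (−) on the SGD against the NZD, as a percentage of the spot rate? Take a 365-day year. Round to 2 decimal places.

-1.54%

T = 180/365 years.
No-arbitrage forward: 1.5701 × 1.0037899 / 1.0114721 = 1.5581750 NZD/SGD.
Annualised premium = (F − S)/S × (1/T) = (1.5581750 − 1.5701)/1.5701 ÷ (180/365) = -1.54%.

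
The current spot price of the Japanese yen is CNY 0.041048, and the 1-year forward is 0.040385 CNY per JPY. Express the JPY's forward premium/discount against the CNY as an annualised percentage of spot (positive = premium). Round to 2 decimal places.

-1.62%

T = 1 year.
JPY trades forward at -1.61518% vs spot over the period.
×(1/T) gives -1.62% p.a.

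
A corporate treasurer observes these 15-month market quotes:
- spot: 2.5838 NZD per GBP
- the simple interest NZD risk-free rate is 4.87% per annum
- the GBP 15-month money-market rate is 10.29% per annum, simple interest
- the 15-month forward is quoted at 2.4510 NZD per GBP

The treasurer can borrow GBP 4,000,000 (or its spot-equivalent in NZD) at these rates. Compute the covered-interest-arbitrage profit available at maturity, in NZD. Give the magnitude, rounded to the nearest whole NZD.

T = 15/12 years.
Invest the GBP and cover forward: 4,000,000 × 1.128625 × 2.4510 = NZD 11,065,039.50.
Convert at spot and invest in NZD: 4,000,000 × 2.5838 × 1.060875 = NZD 10,964,355.30.
The quoted forward overvalues GBP, so borrow NZD, buy GBP at spot, deposit the GBP at 10.29%, and sell the proceeds forward at 2.4510.
The gap between the two covered legs is NZD 100,684.

NZD 100,684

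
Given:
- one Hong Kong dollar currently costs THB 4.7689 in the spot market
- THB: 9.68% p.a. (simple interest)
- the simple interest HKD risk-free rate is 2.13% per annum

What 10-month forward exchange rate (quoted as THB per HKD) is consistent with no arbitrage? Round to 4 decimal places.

T = 10/12 years.
Growth of 1 THB over T: 1 + 0.0968×10/12 = 1.0806667.
HKD accumulates by 1 + 0.0213×10/12 = 1.017750.
So F = 4.7689 × 1.0806667 / 1.017750 = 5.063711 (THB/HKD).

5.0637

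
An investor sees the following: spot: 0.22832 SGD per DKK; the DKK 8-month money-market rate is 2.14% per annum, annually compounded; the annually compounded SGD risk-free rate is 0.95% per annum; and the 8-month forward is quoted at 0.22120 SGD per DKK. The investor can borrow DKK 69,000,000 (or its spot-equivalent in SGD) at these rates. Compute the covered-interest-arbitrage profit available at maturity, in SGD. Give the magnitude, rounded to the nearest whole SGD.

T = 8/12 years.
Route A — deposit DKK, sell forward: 69,000,000 × 1.0142162602 × 0.22120 = SGD 15,479,779.94.
Route B — convert at spot, deposit SGD: 69,000,000 × 0.22832 × 1.0063233477 = SGD 15,853,698.53.
The quoted forward undervalues DKK, so borrow DKK, convert to SGD at spot, deposit the SGD at 0.95%, and buy DKK forward at 0.22120 to cover the loan.
Arbitrage profit = |15,479,779.94 − 15,853,698.53| = SGD 373,919.

SGD 373,919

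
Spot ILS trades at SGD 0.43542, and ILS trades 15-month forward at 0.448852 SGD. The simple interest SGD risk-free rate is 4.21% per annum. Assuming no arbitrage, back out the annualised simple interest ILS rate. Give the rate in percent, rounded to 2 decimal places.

1.69%

T = 15/12 years.
F/S = 0.448852/0.43542 = 1.0308484 = (growth of SGD) / (growth of ILS).
SGD growth factor: 1 + 0.0421×15/12 = 1.052625.
Hence g_ILS = 1.0211249.
r = (1.0211249 − 1)/(15/12) = 0.016900 → 1.69%.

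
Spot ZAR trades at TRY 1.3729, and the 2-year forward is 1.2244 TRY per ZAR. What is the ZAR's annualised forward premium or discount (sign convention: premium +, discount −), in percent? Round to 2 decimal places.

-5.41%

T = 2 years.
ZAR trades forward at -10.81652% vs spot over the period.
Per annum: -0.1081652 / 2 = -0.054083 = -5.41%.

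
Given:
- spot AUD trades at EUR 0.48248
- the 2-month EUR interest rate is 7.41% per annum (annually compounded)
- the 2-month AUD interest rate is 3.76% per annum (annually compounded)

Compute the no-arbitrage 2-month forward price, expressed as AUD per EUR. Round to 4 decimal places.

2.0607

T = 2/12 years.
Growth of 1 EUR over T: (1 + 0.0741)^(2/12) = 1.0119851.
AUD growth factor: (1 + 0.0376)^(2/12) = 1.0061707.
So F = 0.48248 × 1.0119851 / 1.0061707 = 0.4852681 (EUR/AUD).
Quoted the other way: 1/0.4852681 = 2.0607 AUD per EUR.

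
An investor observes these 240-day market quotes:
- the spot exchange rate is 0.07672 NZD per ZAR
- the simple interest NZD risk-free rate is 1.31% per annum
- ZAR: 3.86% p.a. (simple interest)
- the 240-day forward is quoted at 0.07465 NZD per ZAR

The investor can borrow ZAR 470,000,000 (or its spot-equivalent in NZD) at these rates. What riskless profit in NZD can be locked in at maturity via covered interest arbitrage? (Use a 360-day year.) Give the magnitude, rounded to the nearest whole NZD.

T = 240/360 years.
Invest the ZAR and cover forward: 470,000,000 × 1.0257333333 × 0.07465 = NZD 35,988,366.87.
Convert at spot and invest in NZD: 470,000,000 × 0.07672 × 1.0087333333 = NZD 36,373,310.03.
The quoted forward undervalues ZAR, so borrow ZAR, convert to NZD at spot, deposit the NZD at 1.31%, and buy ZAR forward at 0.07465 to cover the loan.
Profit = 36,373,310.03 − 35,988,366.87 = NZD 384,943.

NZD 384,943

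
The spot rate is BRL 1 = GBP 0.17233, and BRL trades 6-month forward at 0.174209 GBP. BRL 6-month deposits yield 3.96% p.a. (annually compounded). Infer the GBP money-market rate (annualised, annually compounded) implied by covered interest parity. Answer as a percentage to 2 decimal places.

T = 6/12 years.
By CIP, F/S equals the GBP-to-BRL growth ratio: 0.174209/0.17233 = 1.0109035.
BRL growth factor: (1 + 0.0396)^(6/12) = 1.0196078.
Hence g_GBP = 1.0307251.
Annualise: 1.0307251^(12/6) − 1 = 0.062394 = 6.24%.

6.24%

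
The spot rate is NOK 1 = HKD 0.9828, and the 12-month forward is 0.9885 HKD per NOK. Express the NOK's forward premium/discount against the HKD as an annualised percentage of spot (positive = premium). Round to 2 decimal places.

+0.58%

T = 1 year.
NOK trades forward at +0.57998% vs spot over the period.
×(1/T) gives 0.58% p.a.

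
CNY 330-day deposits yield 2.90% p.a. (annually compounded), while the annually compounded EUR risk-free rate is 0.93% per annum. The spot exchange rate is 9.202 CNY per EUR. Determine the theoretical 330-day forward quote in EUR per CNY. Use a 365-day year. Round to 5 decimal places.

T = 330/365 years.
CNY growth factor: (1 + 0.0290)^(330/365) = 1.0261831.
EUR accumulates by (1 + 0.0093)^(330/365) = 1.0084045.
So F = 9.202 × 1.0261831 / 1.0084045 = 9.364235 (CNY/EUR).
Quoted the other way: 1/9.364235 = 0.10679 EUR per CNY.

0.10679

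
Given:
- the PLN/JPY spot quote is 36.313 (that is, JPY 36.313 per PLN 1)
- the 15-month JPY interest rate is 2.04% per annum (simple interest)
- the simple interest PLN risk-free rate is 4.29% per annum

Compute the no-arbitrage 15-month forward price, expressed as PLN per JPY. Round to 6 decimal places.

0.028294

T = 15/12 years.
JPY growth factor: 1 + 0.0204×15/12 = 1.025500.
PLN accumulates by 1 + 0.0429×15/12 = 1.053625.
So F = 36.313 × 1.025500 / 1.053625 = 35.34368 (JPY/PLN).
Invert for PLN per JPY: 1 / 35.34368 = 0.028294.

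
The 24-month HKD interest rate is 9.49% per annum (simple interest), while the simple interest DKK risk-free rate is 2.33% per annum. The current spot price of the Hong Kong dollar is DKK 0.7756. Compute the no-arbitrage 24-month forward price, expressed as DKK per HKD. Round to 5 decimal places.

0.68225

T = 2 years.
DKK growth factor: 1 + 0.0233×2 = 1.046600.
HKD growth factor: 1 + 0.0949×2 = 1.189800.
So F = 0.7756 × 1.046600 / 1.189800 = 0.6822516 (DKK/HKD).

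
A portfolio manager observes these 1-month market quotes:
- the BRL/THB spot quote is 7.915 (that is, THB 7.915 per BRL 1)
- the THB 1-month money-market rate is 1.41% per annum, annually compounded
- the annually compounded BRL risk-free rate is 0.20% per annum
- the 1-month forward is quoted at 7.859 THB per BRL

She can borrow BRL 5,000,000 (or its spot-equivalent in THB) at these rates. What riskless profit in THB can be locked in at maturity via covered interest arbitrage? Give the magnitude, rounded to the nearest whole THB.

T = 1/12 years.
Route A — deposit BRL, sell forward: 5,000,000 × 1.0001665141 × 7.859 = THB 39,301,543.17.
Route B — convert at spot, deposit THB: 5,000,000 × 7.915 × 1.0011674743 = THB 39,621,202.80.
The quoted forward undervalues BRL, so borrow BRL, convert to THB at spot, deposit the THB at 1.41%, and buy BRL forward at 7.859 to cover the loan.
The gap between the two covered legs is THB 319,660.

THB 319,660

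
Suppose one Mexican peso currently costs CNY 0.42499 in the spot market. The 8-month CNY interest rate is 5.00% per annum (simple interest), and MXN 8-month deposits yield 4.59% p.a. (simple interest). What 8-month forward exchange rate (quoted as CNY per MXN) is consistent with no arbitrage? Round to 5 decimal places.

0.42612

T = 8/12 years.
CNY growth factor: 1 + 0.0500×8/12 = 1.0333333.
Growth of 1 MXN over T: 1 + 0.0459×8/12 = 1.030600.
CIP: F = S · (grow CNY)/(grow MXN) = 0.42499 × 1.0333333/1.030600 = 0.4261171 CNY per MXN.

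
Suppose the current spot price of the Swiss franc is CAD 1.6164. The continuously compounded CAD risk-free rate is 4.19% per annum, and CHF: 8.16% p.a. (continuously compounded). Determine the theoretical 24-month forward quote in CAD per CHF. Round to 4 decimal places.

T = 2 years.
Growth of 1 CAD over T: e^(0.0419×2) = 1.0874114.
Growth of 1 CHF over T: e^(0.0816×2) = 1.1772721.
Forward (CAD per CHF) = 1.6164 × 1.0874114 / 1.1772721 = 1.493021.

1.4930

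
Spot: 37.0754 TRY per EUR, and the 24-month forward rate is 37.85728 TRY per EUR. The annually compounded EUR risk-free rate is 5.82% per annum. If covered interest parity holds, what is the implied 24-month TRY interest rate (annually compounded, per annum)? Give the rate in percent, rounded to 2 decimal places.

6.93%

T = 2 years.
By CIP, F/S equals the TRY-to-EUR growth ratio: 37.85728/37.0754 = 1.0210889.
EUR growth factor: (1 + 0.0582)^2 = 1.1197872.
So the TRY growth factor = 1.1434023.
Annualise: 1.1434023^(1/2) − 1 = 0.069300 = 6.93%.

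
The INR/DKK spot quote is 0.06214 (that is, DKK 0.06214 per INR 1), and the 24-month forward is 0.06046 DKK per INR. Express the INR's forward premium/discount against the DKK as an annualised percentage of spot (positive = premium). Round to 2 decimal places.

-1.35%

T = 2 years.
INR trades forward at -2.70357% vs spot over the period.
Per annum: -0.0270357 / 2 = -0.013518 = -1.35%.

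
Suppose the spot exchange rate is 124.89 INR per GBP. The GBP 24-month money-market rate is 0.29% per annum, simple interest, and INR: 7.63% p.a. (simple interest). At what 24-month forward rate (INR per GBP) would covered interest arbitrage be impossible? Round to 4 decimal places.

143.1181

T = 2 years.
INR accumulates by 1 + 0.0763×2 = 1.152600.
GBP accumulates by 1 + 0.0029×2 = 1.005800.
CIP: F = S · (grow INR)/(grow GBP) = 124.89 × 1.152600/1.005800 = 143.118129 INR per GBP.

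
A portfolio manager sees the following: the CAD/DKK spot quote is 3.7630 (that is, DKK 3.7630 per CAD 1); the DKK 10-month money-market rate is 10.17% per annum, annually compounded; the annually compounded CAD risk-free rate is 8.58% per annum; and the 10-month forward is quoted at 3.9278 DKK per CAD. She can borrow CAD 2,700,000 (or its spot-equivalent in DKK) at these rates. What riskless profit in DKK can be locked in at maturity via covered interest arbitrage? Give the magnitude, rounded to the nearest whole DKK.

DKK 343,929

T = 10/12 years.
Invest the CAD and cover forward: 2,700,000 × 1.0710050808 × 3.9278 = DKK 11,358,073.14.
Convert at spot and invest in DKK: 2,700,000 × 3.7630 × 1.0840586801 = DKK 11,014,144.60.
The quoted forward overvalues CAD, so borrow DKK, buy CAD at spot, deposit the CAD at 8.58%, and sell the proceeds forward at 3.9278.
Profit = 11,358,073.14 − 11,014,144.60 = DKK 343,929.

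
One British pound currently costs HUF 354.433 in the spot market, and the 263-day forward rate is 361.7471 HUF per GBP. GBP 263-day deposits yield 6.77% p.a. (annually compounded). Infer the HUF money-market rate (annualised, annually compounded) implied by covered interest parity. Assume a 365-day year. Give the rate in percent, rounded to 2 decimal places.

9.84%

T = 263/365 years.
F/S = 361.7471/354.433 = 1.0206361 = (growth of HUF) / (growth of GBP).
GBP growth factor: (1 + 0.0677)^(263/365) = 1.0483325.
Hence g_HUF = 1.069966.
r = 1.069966^(365/263) − 1 = 0.098400 → 9.84%.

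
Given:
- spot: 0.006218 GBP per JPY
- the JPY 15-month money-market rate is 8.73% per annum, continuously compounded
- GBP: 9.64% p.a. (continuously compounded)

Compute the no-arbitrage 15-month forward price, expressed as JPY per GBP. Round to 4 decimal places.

159.0044

T = 15/12 years.
GBP accumulates by e^(0.0964×15/12) = 1.128060741.
Growth of 1 JPY over T: e^(0.0873×15/12) = 1.115301754.
CIP: F = S · (grow GBP)/(grow JPY) = 0.006218 × 1.128060741/1.115301754 = 0.00628913356 GBP per JPY.
Quoted the other way: 1/0.00628913356 = 159.0044 JPY per GBP.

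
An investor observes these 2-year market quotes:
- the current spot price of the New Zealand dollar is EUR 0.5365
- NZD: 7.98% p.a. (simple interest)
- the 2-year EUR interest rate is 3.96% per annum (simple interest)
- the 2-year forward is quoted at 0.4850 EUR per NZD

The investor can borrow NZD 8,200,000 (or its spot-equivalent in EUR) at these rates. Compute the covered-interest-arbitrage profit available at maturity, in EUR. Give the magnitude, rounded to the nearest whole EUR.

T = 2 years.
Keep in NZD, deliver into the forward: 8,200,000·1.159600·0.4850 = EUR 4,611,729.20.
Swap to EUR now, deposit: 8,200,000·0.5365·1.079200 = EUR 4,747,724.56.
The quoted forward undervalues NZD, so borrow NZD, convert to EUR at spot, deposit the EUR at 3.96%, and buy NZD forward at 0.4850 to cover the loan.
Profit = 4,747,724.56 − 4,611,729.20 = EUR 135,995.

EUR 135,995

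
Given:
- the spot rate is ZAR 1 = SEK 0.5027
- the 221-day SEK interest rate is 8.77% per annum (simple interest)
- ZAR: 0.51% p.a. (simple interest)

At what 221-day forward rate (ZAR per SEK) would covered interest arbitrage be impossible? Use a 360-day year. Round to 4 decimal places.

1.8935

T = 221/360 years.
SEK growth factor: 1 + 0.0877×221/360 = 1.0538381.
ZAR growth factor: 1 + 0.0051×221/360 = 1.0031308.
Forward (SEK per ZAR) = 0.5027 × 1.0538381 / 1.0031308 = 0.5281110.
Quoted the other way: 1/0.5281110 = 1.8935 ZAR per SEK.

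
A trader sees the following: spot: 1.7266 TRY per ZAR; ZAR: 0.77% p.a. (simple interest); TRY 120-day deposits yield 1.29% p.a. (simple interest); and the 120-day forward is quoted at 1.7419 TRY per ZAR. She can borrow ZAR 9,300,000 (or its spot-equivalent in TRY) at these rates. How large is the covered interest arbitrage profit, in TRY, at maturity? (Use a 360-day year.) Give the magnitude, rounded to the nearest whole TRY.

TRY 114,822

T = 120/360 years.
Keep in ZAR, deliver into the forward: 9,300,000·1.0025666667·1.7419 = TRY 16,241,249.15.
Swap to TRY now, deposit: 9,300,000·1.7266·1.004300 = TRY 16,126,426.73.
The quoted forward overvalues ZAR, so borrow TRY, buy ZAR at spot, deposit the ZAR at 0.77%, and sell the proceeds forward at 1.7419.
The gap between the two covered legs is TRY 114,822.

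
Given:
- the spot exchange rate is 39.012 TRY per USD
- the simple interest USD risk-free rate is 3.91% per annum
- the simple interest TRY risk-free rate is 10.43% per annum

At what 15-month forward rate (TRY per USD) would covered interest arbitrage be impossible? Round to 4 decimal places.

T = 15/12 years.
TRY growth factor: 1 + 0.1043×15/12 = 1.130375.
USD growth factor: 1 + 0.0391×15/12 = 1.048875.
CIP: F = S · (grow TRY)/(grow USD) = 39.012 × 1.130375/1.048875 = 42.043322 TRY per USD.

42.0433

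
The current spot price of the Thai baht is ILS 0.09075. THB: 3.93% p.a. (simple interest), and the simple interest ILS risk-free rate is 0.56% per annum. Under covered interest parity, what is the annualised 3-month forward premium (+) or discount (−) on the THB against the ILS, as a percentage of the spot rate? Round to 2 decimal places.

-3.34%

T = 3/12 years.
F = S · g_ILS/g_THB = 0.09075 × 1.001400/1.009825 = 0.08999287.
Annualised premium = (F − S)/S × (1/T) = (0.08999287 − 0.09075)/0.09075 ÷ (3/12) = -3.34%.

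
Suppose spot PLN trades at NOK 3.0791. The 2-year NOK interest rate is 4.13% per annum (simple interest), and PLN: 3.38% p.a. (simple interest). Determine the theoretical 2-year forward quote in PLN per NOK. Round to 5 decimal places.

T = 2 years.
NOK accumulates by 1 + 0.0413×2 = 1.082600.
PLN accumulates by 1 + 0.0338×2 = 1.067600.
CIP: F = S · (grow NOK)/(grow PLN) = 3.0791 × 1.082600/1.067600 = 3.122362 NOK per PLN.
Quoted the other way: 1/3.122362 = 0.32027 PLN per NOK.

0.32027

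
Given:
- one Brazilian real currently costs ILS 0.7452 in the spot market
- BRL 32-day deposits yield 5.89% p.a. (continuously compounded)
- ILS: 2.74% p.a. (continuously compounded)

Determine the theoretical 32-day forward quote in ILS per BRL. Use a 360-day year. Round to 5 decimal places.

T = 32/360 years.
ILS accumulates by e^(0.0274×32/360) = 1.0024385.
Growth of 1 BRL over T: e^(0.0589×32/360) = 1.0052493.
So F = 0.7452 × 1.0024385 / 1.0052493 = 0.7431163 (ILS/BRL).

0.74312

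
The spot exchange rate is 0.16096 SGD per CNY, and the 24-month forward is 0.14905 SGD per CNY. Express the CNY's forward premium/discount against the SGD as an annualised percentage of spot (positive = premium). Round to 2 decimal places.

T = 2 years.
(F − S)/S = (0.14905 − 0.16096)/0.16096 = -0.0739935.
Per annum: -0.0739935 / 2 = -0.036997 = -3.70%.

-3.70%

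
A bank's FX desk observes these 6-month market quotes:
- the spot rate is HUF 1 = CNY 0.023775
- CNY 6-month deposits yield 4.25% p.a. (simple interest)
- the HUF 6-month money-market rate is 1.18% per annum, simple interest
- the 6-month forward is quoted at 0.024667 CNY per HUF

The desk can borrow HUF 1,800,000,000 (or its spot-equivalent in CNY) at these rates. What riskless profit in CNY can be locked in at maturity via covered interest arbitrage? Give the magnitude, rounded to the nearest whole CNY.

CNY 958,170

T = 6/12 years.
Invest the HUF and cover forward: 1,800,000,000 × 1.005900 × 0.024667 = CNY 44,662,563.54.
Convert at spot and invest in CNY: 1,800,000,000 × 0.023775 × 1.021250 = CNY 43,704,393.75.
The quoted forward overvalues HUF, so borrow CNY, buy HUF at spot, deposit the HUF at 1.18%, and sell the proceeds forward at 0.024667.
Profit = 44,662,563.54 − 43,704,393.75 = CNY 958,170.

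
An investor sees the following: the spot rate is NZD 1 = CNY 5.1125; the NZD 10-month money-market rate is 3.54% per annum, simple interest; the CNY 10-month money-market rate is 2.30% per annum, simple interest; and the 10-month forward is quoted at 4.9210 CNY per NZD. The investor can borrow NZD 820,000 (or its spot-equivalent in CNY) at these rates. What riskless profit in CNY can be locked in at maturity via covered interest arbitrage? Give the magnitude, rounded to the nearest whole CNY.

T = 10/12 years.
Invest the NZD and cover forward: 820,000 × 1.029500 × 4.9210 = CNY 4,154,258.99.
Convert at spot and invest in CNY: 820,000 × 5.1125 × 1.019166667 = CNY 4,272,601.46.
The quoted forward undervalues NZD, so borrow NZD, convert to CNY at spot, deposit the CNY at 2.30%, and buy NZD forward at 4.9210 to cover the loan.
The gap between the two covered legs is CNY 118,342.

CNY 118,342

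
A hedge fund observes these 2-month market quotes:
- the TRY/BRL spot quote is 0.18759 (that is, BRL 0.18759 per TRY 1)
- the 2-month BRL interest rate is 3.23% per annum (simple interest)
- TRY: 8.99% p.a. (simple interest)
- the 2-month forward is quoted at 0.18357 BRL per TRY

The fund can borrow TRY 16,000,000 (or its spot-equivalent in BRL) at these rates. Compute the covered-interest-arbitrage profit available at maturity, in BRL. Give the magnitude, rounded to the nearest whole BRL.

T = 2/12 years.
Invest the TRY and cover forward: 16,000,000 × 1.014983333 × 0.18357 = BRL 2,981,127.85.
Convert at spot and invest in BRL: 16,000,000 × 0.18759 × 1.005383333 = BRL 3,017,597.75.
The quoted forward undervalues TRY, so borrow TRY, convert to BRL at spot, deposit the BRL at 3.23%, and buy TRY forward at 0.18357 to cover the loan.
The gap between the two covered legs is BRL 36,470.

BRL 36,470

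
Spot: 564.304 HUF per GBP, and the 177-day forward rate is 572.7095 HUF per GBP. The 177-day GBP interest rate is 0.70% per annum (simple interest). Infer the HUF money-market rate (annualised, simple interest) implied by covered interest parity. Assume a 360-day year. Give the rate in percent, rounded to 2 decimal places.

3.74%

T = 177/360 years.
CIP gives F = S · g_HUF/g_GBP, so g_HUF/g_GBP = 572.7095/564.304 = 1.0148953.
GBP growth factor: 1 + 0.0070×177/360 = 1.0034417.
That pins the HUF growth at 1.0183883.
(1.0183883 − 1)/T = 0.037400, i.e. 3.74%.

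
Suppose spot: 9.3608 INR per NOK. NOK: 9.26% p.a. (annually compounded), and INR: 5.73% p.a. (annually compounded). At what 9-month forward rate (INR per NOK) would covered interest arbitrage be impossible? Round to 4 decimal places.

T = 9/12 years.
Growth of 1 INR over T: (1 + 0.0573)^(9/12) = 1.0426743.
NOK growth factor: (1 + 0.0926)^(9/12) = 1.0686756.
Forward (INR per NOK) = 9.3608 × 1.0426743 / 1.0686756 = 9.133048.

9.1330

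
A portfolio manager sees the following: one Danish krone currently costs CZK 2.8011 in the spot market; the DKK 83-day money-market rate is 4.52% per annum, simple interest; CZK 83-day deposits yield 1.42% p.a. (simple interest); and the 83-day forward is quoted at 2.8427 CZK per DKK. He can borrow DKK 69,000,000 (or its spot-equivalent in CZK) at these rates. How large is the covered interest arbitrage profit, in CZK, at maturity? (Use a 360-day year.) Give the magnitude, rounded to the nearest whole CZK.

CZK 4,281,699

T = 83/360 years.
Invest the DKK and cover forward: 69,000,000 × 1.01042111111 × 2.8427 = CZK 198,190,362.39.
Convert at spot and invest in CZK: 69,000,000 × 2.8011 × 1.00327388889 = CZK 193,908,663.82.
The quoted forward overvalues DKK, so borrow CZK, buy DKK at spot, deposit the DKK at 4.52%, and sell the proceeds forward at 2.8427.
Profit = 198,190,362.39 − 193,908,663.82 = CZK 4,281,699.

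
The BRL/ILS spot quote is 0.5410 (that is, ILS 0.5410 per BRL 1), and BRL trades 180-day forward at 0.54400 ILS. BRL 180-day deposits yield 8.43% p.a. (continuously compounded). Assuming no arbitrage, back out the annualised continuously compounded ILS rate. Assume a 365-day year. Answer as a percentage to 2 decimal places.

9.55%

T = 180/365 years.
By CIP, F/S equals the ILS-to-BRL growth ratio: 0.544/0.541 = 1.0055453.
BRL growth factor: e^(0.0843×180/365) = 1.0424488.
That pins the ILS growth at 1.0482295.
Take logs: ln 1.0482295 / (180/365) = 0.095514, so 9.55%.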